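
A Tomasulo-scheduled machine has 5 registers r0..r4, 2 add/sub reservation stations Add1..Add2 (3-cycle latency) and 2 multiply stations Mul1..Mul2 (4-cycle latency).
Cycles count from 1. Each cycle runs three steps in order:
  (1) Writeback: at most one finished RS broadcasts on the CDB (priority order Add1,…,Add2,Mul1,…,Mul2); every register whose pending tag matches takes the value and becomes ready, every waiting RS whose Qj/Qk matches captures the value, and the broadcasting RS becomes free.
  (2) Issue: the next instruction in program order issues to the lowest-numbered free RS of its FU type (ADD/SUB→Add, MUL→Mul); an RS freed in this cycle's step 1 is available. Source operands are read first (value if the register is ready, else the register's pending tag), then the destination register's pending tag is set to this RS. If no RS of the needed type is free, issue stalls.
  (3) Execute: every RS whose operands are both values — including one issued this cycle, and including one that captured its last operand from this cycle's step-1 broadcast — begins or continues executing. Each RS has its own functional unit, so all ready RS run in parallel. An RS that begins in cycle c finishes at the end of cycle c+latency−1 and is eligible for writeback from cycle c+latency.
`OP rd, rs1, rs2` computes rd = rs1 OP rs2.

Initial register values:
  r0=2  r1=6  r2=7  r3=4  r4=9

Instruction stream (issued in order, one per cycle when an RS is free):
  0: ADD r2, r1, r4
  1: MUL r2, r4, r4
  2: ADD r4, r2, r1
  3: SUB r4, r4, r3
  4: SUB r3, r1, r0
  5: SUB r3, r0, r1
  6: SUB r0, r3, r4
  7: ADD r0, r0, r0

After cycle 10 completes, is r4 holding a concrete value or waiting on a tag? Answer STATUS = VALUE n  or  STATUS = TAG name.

  c1: issue ADD r2<-Add1  regs: r0:2,r1:6,r2:Add1,r3:4,r4:9
  c2: issue MUL r2<-Mul1  regs: r0:2,r1:6,r2:Mul1,r3:4,r4:9
  c3: issue ADD r4<-Add2  regs: r0:2,r1:6,r2:Mul1,r3:4,r4:Add2
  c4: CDB Add1=15; issue SUB r4<-Add1  regs: r0:2,r1:6,r2:Mul1,r3:4,r4:Add1
  c5: stall  regs: r0:2,r1:6,r2:Mul1,r3:4,r4:Add1
  c6: CDB Mul1=81; stall  regs: r0:2,r1:6,r2:81,r3:4,r4:Add1
  c7: stall  regs: r0:2,r1:6,r2:81,r3:4,r4:Add1
  c8: stall  regs: r0:2,r1:6,r2:81,r3:4,r4:Add1
  c9: CDB Add2=87; issue SUB r3<-Add2  regs: r0:2,r1:6,r2:81,r3:Add2,r4:Add1
  c10: stall  regs: r0:2,r1:6,r2:81,r3:Add2,r4:Add1

STATUS = TAG Add1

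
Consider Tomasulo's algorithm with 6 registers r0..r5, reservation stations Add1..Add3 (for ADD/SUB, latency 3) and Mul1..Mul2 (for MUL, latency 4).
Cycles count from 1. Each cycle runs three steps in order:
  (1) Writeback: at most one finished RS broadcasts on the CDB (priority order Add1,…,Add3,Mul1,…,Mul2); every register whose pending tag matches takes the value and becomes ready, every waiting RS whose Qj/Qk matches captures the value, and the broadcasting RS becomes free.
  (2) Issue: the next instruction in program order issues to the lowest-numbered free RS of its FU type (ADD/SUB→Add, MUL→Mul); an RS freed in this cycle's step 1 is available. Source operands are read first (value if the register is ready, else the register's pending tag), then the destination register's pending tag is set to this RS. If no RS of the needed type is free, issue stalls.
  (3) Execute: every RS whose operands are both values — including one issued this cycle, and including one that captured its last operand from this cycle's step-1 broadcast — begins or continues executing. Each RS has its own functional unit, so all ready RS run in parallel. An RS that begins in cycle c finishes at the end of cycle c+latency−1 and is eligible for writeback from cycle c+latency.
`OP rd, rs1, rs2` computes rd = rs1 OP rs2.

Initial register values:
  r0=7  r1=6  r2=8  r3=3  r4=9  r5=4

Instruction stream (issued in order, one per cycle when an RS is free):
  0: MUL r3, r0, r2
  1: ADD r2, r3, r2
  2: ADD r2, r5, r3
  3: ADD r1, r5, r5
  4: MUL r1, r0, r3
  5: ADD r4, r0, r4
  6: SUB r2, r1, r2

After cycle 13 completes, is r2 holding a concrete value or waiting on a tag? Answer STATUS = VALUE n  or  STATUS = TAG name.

  c1: issue MUL r3<-Mul1  regs: r0:7,r1:6,r2:8,r3:Mul1,r4:9,r5:4
  c2: issue ADD r2<-Add1  regs: r0:7,r1:6,r2:Add1,r3:Mul1,r4:9,r5:4
  c3: issue ADD r2<-Add2  regs: r0:7,r1:6,r2:Add2,r3:Mul1,r4:9,r5:4
  c4: issue ADD r1<-Add3  regs: r0:7,r1:Add3,r2:Add2,r3:Mul1,r4:9,r5:4
  c5: CDB Mul1=56; issue MUL r1<-Mul1  regs: r0:7,r1:Mul1,r2:Add2,r3:56,r4:9,r5:4
  c6: stall  regs: r0:7,r1:Mul1,r2:Add2,r3:56,r4:9,r5:4
  c7: CDB Add3=8; issue ADD r4<-Add3  regs: r0:7,r1:Mul1,r2:Add2,r3:56,r4:Add3,r5:4
  c8: CDB Add1=64; issue SUB r2<-Add1  regs: r0:7,r1:Mul1,r2:Add1,r3:56,r4:Add3,r5:4
  c9: CDB Add2=60  regs: r0:7,r1:Mul1,r2:Add1,r3:56,r4:Add3,r5:4
  c10: CDB Add3=16  regs: r0:7,r1:Mul1,r2:Add1,r3:56,r4:16,r5:4
  c11: CDB Mul1=392  regs: r0:7,r1:392,r2:Add1,r3:56,r4:16,r5:4
  c12: -  regs: r0:7,r1:392,r2:Add1,r3:56,r4:16,r5:4
  c13: -  regs: r0:7,r1:392,r2:Add1,r3:56,r4:16,r5:4

STATUS = TAG Add1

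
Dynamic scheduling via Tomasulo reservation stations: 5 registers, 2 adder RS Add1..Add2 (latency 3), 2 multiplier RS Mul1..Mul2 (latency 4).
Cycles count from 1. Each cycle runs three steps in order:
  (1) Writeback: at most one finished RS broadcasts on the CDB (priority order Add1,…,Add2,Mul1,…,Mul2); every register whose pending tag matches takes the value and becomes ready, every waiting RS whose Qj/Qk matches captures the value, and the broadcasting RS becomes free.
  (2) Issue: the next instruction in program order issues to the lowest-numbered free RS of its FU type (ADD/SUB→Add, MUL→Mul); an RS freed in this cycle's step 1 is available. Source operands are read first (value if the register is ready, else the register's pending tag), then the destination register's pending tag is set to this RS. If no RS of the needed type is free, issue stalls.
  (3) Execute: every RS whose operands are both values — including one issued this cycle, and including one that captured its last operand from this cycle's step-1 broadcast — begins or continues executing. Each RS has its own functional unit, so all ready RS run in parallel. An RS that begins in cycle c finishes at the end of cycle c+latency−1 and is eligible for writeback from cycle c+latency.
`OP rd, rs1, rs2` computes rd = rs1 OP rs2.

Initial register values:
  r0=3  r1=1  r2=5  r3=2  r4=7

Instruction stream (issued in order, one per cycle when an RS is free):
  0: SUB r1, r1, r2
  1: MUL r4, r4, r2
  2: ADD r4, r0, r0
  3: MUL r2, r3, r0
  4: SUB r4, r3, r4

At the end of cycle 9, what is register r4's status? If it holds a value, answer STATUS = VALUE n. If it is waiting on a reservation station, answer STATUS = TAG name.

STATUS = VALUE -4

c1: issue SUB r1<-Add1 | r0:3,r1:Add1,r2:5,r3:2,r4:7
c2: issue MUL r4<-Mul1 | r0:3,r1:Add1,r2:5,r3:2,r4:Mul1
c3: issue ADD r4<-Add2 | r0:3,r1:Add1,r2:5,r3:2,r4:Add2
c4: CDB Add1=-4; issue MUL r2<-Mul2 | r0:3,r1:-4,r2:Mul2,r3:2,r4:Add2
c5: issue SUB r4<-Add1 | r0:3,r1:-4,r2:Mul2,r3:2,r4:Add1
c6: CDB Add2=6 | r0:3,r1:-4,r2:Mul2,r3:2,r4:Add1
c7: CDB Mul1=35 | r0:3,r1:-4,r2:Mul2,r3:2,r4:Add1
c8: CDB Mul2=6 | r0:3,r1:-4,r2:6,r3:2,r4:Add1
c9: CDB Add1=-4 | r0:3,r1:-4,r2:6,r3:2,r4:-4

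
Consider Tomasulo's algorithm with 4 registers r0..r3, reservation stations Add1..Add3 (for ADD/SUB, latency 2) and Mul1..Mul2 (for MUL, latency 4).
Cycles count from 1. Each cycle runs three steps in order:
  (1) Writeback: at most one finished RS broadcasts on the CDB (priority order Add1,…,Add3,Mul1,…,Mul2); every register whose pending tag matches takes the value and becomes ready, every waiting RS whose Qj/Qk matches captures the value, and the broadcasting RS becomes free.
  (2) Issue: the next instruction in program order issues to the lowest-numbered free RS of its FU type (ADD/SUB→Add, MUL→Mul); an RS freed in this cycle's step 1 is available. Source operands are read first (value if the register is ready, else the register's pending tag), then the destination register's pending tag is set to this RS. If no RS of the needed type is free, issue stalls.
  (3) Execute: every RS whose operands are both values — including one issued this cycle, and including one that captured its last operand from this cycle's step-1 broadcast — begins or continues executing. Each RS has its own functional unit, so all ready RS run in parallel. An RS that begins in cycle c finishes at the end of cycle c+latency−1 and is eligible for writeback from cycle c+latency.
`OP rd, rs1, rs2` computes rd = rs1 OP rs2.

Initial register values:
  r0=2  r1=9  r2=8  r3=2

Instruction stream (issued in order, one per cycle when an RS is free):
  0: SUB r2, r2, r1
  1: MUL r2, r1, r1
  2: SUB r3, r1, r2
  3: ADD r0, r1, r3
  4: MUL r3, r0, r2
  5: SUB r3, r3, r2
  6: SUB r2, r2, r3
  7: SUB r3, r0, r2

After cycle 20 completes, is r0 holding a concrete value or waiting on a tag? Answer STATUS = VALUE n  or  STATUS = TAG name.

STATUS = VALUE -63

  c1: issue SUB r2<-Add1  regs: r0:2,r1:9,r2:Add1,r3:2
  c2: issue MUL r2<-Mul1  regs: r0:2,r1:9,r2:Mul1,r3:2
  c3: CDB Add1=-1; issue SUB r3<-Add1  regs: r0:2,r1:9,r2:Mul1,r3:Add1
  c4: issue ADD r0<-Add2  regs: r0:Add2,r1:9,r2:Mul1,r3:Add1
  c5: issue MUL r3<-Mul2  regs: r0:Add2,r1:9,r2:Mul1,r3:Mul2
  c6: CDB Mul1=81; issue SUB r3<-Add3  regs: r0:Add2,r1:9,r2:81,r3:Add3
  c7: stall  regs: r0:Add2,r1:9,r2:81,r3:Add3
  c8: CDB Add1=-72; issue SUB r2<-Add1  regs: r0:Add2,r1:9,r2:Add1,r3:Add3
  c9: stall  regs: r0:Add2,r1:9,r2:Add1,r3:Add3
  c10: CDB Add2=-63; issue SUB r3<-Add2  regs: r0:-63,r1:9,r2:Add1,r3:Add2
  c11: -  regs: r0:-63,r1:9,r2:Add1,r3:Add2
  c12: -  regs: r0:-63,r1:9,r2:Add1,r3:Add2
  c13: -  regs: r0:-63,r1:9,r2:Add1,r3:Add2
  c14: CDB Mul2=-5103  regs: r0:-63,r1:9,r2:Add1,r3:Add2
  c15: -  regs: r0:-63,r1:9,r2:Add1,r3:Add2
  c16: CDB Add3=-5184  regs: r0:-63,r1:9,r2:Add1,r3:Add2
  c17: -  regs: r0:-63,r1:9,r2:Add1,r3:Add2
  c18: CDB Add1=5265  regs: r0:-63,r1:9,r2:5265,r3:Add2
  c19: -  regs: r0:-63,r1:9,r2:5265,r3:Add2
  c20: CDB Add2=-5328  regs: r0:-63,r1:9,r2:5265,r3:-5328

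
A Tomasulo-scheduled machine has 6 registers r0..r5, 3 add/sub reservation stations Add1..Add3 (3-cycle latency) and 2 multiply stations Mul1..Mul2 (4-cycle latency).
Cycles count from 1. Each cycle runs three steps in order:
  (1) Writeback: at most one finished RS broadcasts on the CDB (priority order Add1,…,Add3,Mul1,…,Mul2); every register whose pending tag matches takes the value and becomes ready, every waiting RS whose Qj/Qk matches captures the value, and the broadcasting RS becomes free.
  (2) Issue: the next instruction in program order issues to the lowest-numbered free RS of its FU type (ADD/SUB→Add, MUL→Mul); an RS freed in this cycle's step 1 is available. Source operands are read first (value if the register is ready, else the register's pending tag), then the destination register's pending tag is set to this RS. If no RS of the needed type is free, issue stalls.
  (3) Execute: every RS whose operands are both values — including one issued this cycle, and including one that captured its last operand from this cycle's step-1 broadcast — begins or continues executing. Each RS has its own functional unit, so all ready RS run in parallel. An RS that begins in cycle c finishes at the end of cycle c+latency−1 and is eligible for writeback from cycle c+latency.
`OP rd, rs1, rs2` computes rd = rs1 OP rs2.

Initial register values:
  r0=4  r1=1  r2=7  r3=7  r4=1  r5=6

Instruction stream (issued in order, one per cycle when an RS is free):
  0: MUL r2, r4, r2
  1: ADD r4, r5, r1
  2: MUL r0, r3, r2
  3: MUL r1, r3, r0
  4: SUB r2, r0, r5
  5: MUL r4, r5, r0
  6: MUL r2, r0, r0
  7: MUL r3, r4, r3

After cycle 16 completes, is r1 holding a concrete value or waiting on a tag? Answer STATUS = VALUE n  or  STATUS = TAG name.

c1: issue MUL r2<-Mul1 | r0:4,r1:1,r2:Mul1,r3:7,r4:1,r5:6
c2: issue ADD r4<-Add1 | r0:4,r1:1,r2:Mul1,r3:7,r4:Add1,r5:6
c3: issue MUL r0<-Mul2 | r0:Mul2,r1:1,r2:Mul1,r3:7,r4:Add1,r5:6
c4: stall | r0:Mul2,r1:1,r2:Mul1,r3:7,r4:Add1,r5:6
c5: CDB Add1=7; stall | r0:Mul2,r1:1,r2:Mul1,r3:7,r4:7,r5:6
c6: CDB Mul1=7; issue MUL r1<-Mul1 | r0:Mul2,r1:Mul1,r2:7,r3:7,r4:7,r5:6
c7: issue SUB r2<-Add1 | r0:Mul2,r1:Mul1,r2:Add1,r3:7,r4:7,r5:6
c8: stall | r0:Mul2,r1:Mul1,r2:Add1,r3:7,r4:7,r5:6
c9: stall | r0:Mul2,r1:Mul1,r2:Add1,r3:7,r4:7,r5:6
c10: CDB Mul2=49; issue MUL r4<-Mul2 | r0:49,r1:Mul1,r2:Add1,r3:7,r4:Mul2,r5:6
c11: stall | r0:49,r1:Mul1,r2:Add1,r3:7,r4:Mul2,r5:6
c12: stall | r0:49,r1:Mul1,r2:Add1,r3:7,r4:Mul2,r5:6
c13: CDB Add1=43; stall | r0:49,r1:Mul1,r2:43,r3:7,r4:Mul2,r5:6
c14: CDB Mul1=343; issue MUL r2<-Mul1 | r0:49,r1:343,r2:Mul1,r3:7,r4:Mul2,r5:6
c15: CDB Mul2=294; issue MUL r3<-Mul2 | r0:49,r1:343,r2:Mul1,r3:Mul2,r4:294,r5:6
c16: - | r0:49,r1:343,r2:Mul1,r3:Mul2,r4:294,r5:6

STATUS = VALUE 343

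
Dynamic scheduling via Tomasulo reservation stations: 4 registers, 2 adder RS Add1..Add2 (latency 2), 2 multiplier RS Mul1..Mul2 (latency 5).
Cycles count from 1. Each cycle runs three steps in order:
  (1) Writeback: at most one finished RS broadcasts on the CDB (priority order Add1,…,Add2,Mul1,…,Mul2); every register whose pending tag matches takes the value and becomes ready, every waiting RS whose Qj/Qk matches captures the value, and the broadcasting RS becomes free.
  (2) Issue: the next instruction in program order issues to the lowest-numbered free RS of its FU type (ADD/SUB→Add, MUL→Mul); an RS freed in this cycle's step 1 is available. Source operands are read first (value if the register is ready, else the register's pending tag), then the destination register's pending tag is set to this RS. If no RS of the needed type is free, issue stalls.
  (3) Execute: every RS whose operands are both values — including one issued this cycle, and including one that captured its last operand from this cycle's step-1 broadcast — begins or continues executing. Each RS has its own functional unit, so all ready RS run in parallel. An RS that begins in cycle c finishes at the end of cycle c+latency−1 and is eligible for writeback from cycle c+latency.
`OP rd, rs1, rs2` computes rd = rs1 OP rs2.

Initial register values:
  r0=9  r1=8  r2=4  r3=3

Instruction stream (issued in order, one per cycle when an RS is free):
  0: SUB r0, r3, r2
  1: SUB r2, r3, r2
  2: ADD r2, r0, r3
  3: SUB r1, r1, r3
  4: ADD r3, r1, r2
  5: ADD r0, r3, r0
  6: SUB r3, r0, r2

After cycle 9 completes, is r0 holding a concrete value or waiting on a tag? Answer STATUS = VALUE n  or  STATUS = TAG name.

STATUS = TAG Add2

cycle 1: issue SUB r0<-Add1 // r0:Add1,r1:8,r2:4,r3:3
cycle 2: issue SUB r2<-Add2 // r0:Add1,r1:8,r2:Add2,r3:3
cycle 3: CDB Add1=-1; issue ADD r2<-Add1 // r0:-1,r1:8,r2:Add1,r3:3
cycle 4: CDB Add2=-1; issue SUB r1<-Add2 // r0:-1,r1:Add2,r2:Add1,r3:3
cycle 5: CDB Add1=2; issue ADD r3<-Add1 // r0:-1,r1:Add2,r2:2,r3:Add1
cycle 6: CDB Add2=5; issue ADD r0<-Add2 // r0:Add2,r1:5,r2:2,r3:Add1
cycle 7: stall // r0:Add2,r1:5,r2:2,r3:Add1
cycle 8: CDB Add1=7; issue SUB r3<-Add1 // r0:Add2,r1:5,r2:2,r3:Add1
cycle 9: - // r0:Add2,r1:5,r2:2,r3:Add1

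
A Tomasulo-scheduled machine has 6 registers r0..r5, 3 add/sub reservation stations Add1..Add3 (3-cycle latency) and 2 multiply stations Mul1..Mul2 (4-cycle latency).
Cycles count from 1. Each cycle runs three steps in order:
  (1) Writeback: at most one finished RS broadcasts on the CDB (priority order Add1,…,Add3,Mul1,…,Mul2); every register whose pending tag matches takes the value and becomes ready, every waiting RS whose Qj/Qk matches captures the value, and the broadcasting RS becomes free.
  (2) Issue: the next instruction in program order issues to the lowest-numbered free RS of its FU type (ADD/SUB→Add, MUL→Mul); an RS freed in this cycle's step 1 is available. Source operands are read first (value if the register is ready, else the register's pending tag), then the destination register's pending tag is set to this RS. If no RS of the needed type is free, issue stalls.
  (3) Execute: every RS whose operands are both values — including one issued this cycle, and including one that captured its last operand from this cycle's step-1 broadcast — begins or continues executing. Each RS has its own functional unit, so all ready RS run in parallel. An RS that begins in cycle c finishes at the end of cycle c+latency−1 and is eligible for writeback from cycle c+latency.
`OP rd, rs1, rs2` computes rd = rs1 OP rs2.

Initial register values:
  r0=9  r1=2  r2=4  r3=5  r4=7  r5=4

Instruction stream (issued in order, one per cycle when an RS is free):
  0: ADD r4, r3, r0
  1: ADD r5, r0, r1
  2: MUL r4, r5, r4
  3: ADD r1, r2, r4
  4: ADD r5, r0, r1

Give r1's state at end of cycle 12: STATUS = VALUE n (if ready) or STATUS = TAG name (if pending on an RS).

cycle 1: issue ADD r4<-Add1 // r0:9,r1:2,r2:4,r3:5,r4:Add1,r5:4
cycle 2: issue ADD r5<-Add2 // r0:9,r1:2,r2:4,r3:5,r4:Add1,r5:Add2
cycle 3: issue MUL r4<-Mul1 // r0:9,r1:2,r2:4,r3:5,r4:Mul1,r5:Add2
cycle 4: CDB Add1=14; issue ADD r1<-Add1 // r0:9,r1:Add1,r2:4,r3:5,r4:Mul1,r5:Add2
cycle 5: CDB Add2=11; issue ADD r5<-Add2 // r0:9,r1:Add1,r2:4,r3:5,r4:Mul1,r5:Add2
cycle 6: - // r0:9,r1:Add1,r2:4,r3:5,r4:Mul1,r5:Add2
cycle 7: - // r0:9,r1:Add1,r2:4,r3:5,r4:Mul1,r5:Add2
cycle 8: - // r0:9,r1:Add1,r2:4,r3:5,r4:Mul1,r5:Add2
cycle 9: CDB Mul1=154 // r0:9,r1:Add1,r2:4,r3:5,r4:154,r5:Add2
cycle 10: - // r0:9,r1:Add1,r2:4,r3:5,r4:154,r5:Add2
cycle 11: - // r0:9,r1:Add1,r2:4,r3:5,r4:154,r5:Add2
cycle 12: CDB Add1=158 // r0:9,r1:158,r2:4,r3:5,r4:154,r5:Add2

STATUS = VALUE 158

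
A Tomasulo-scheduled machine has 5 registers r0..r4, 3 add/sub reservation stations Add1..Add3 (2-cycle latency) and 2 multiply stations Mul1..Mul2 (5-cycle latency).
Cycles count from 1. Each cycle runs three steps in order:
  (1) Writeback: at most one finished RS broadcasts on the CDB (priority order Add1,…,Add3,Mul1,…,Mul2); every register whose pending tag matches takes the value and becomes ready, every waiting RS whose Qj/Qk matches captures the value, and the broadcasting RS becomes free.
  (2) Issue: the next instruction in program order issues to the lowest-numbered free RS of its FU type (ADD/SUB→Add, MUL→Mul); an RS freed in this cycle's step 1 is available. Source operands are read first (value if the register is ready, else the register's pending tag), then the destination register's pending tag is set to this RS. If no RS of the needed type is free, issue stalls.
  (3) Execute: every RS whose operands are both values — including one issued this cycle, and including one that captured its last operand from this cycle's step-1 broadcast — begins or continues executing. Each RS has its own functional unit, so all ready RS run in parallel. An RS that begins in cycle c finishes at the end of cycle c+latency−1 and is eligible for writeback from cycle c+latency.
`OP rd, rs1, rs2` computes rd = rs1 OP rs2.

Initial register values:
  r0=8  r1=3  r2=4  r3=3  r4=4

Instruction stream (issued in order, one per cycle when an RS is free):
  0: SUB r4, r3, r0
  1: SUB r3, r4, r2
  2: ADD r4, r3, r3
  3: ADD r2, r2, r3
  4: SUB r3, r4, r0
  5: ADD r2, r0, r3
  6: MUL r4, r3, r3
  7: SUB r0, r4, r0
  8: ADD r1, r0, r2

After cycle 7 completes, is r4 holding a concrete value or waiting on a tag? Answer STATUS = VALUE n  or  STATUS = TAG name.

c1: issue SUB r4<-Add1 | r0:8,r1:3,r2:4,r3:3,r4:Add1
c2: issue SUB r3<-Add2 | r0:8,r1:3,r2:4,r3:Add2,r4:Add1
c3: CDB Add1=-5; issue ADD r4<-Add1 | r0:8,r1:3,r2:4,r3:Add2,r4:Add1
c4: issue ADD r2<-Add3 | r0:8,r1:3,r2:Add3,r3:Add2,r4:Add1
c5: CDB Add2=-9; issue SUB r3<-Add2 | r0:8,r1:3,r2:Add3,r3:Add2,r4:Add1
c6: stall | r0:8,r1:3,r2:Add3,r3:Add2,r4:Add1
c7: CDB Add1=-18; issue ADD r2<-Add1 | r0:8,r1:3,r2:Add1,r3:Add2,r4:-18

STATUS = VALUE -18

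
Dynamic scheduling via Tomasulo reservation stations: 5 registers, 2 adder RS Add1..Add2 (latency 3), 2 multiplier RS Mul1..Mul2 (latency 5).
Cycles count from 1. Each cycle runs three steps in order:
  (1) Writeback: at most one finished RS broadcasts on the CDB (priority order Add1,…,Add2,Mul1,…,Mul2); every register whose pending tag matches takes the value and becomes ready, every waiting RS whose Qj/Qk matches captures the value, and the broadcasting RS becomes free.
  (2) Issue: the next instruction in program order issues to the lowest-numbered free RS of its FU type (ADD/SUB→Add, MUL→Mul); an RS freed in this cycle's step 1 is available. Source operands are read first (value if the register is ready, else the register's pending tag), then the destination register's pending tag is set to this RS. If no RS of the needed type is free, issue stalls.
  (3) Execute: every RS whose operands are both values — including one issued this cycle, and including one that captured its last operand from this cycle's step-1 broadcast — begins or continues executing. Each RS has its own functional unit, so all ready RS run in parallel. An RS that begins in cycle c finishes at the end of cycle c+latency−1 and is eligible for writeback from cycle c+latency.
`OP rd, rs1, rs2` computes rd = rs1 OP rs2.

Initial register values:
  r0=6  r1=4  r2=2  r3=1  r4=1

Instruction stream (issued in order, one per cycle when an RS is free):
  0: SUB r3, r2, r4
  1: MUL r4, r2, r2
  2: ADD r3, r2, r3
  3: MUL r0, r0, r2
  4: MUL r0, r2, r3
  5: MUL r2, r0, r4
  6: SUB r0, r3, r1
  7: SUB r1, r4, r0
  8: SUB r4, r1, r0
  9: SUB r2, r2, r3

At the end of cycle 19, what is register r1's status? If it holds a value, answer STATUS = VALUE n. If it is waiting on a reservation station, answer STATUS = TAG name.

c1: issue SUB r3<-Add1 | r0:6,r1:4,r2:2,r3:Add1,r4:1
c2: issue MUL r4<-Mul1 | r0:6,r1:4,r2:2,r3:Add1,r4:Mul1
c3: issue ADD r3<-Add2 | r0:6,r1:4,r2:2,r3:Add2,r4:Mul1
c4: CDB Add1=1; issue MUL r0<-Mul2 | r0:Mul2,r1:4,r2:2,r3:Add2,r4:Mul1
c5: stall | r0:Mul2,r1:4,r2:2,r3:Add2,r4:Mul1
c6: stall | r0:Mul2,r1:4,r2:2,r3:Add2,r4:Mul1
c7: CDB Add2=3; stall | r0:Mul2,r1:4,r2:2,r3:3,r4:Mul1
c8: CDB Mul1=4; issue MUL r0<-Mul1 | r0:Mul1,r1:4,r2:2,r3:3,r4:4
c9: CDB Mul2=12; issue MUL r2<-Mul2 | r0:Mul1,r1:4,r2:Mul2,r3:3,r4:4
c10: issue SUB r0<-Add1 | r0:Add1,r1:4,r2:Mul2,r3:3,r4:4
c11: issue SUB r1<-Add2 | r0:Add1,r1:Add2,r2:Mul2,r3:3,r4:4
c12: stall | r0:Add1,r1:Add2,r2:Mul2,r3:3,r4:4
c13: CDB Add1=-1; issue SUB r4<-Add1 | r0:-1,r1:Add2,r2:Mul2,r3:3,r4:Add1
c14: CDB Mul1=6; stall | r0:-1,r1:Add2,r2:Mul2,r3:3,r4:Add1
c15: stall | r0:-1,r1:Add2,r2:Mul2,r3:3,r4:Add1
c16: CDB Add2=5; issue SUB r2<-Add2 | r0:-1,r1:5,r2:Add2,r3:3,r4:Add1
c17: - | r0:-1,r1:5,r2:Add2,r3:3,r4:Add1
c18: - | r0:-1,r1:5,r2:Add2,r3:3,r4:Add1
c19: CDB Add1=6 | r0:-1,r1:5,r2:Add2,r3:3,r4:6

STATUS = VALUE 5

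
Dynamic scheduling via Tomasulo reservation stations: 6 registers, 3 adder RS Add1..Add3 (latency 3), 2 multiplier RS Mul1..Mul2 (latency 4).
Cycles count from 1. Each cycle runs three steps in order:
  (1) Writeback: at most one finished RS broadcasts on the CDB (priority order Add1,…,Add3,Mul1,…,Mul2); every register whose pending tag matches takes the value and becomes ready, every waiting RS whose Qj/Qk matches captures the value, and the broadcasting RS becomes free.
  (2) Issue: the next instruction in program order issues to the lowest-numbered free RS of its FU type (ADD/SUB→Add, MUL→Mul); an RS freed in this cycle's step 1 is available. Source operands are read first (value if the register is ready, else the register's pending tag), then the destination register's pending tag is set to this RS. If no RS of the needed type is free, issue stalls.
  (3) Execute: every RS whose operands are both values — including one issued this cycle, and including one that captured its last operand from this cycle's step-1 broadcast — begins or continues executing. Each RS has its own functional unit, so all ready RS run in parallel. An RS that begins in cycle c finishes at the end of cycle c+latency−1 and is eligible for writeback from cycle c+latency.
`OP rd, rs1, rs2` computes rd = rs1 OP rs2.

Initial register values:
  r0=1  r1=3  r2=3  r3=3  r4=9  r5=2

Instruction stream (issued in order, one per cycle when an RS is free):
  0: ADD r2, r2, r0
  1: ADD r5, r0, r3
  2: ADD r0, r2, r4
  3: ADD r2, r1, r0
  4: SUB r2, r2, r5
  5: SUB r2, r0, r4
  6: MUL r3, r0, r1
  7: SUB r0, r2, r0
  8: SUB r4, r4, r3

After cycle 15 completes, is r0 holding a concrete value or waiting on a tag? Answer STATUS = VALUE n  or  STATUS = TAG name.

cycle 1: issue ADD r2<-Add1 // r0:1,r1:3,r2:Add1,r3:3,r4:9,r5:2
cycle 2: issue ADD r5<-Add2 // r0:1,r1:3,r2:Add1,r3:3,r4:9,r5:Add2
cycle 3: issue ADD r0<-Add3 // r0:Add3,r1:3,r2:Add1,r3:3,r4:9,r5:Add2
cycle 4: CDB Add1=4; issue ADD r2<-Add1 // r0:Add3,r1:3,r2:Add1,r3:3,r4:9,r5:Add2
cycle 5: CDB Add2=4; issue SUB r2<-Add2 // r0:Add3,r1:3,r2:Add2,r3:3,r4:9,r5:4
cycle 6: stall // r0:Add3,r1:3,r2:Add2,r3:3,r4:9,r5:4
cycle 7: CDB Add3=13; issue SUB r2<-Add3 // r0:13,r1:3,r2:Add3,r3:3,r4:9,r5:4
cycle 8: issue MUL r3<-Mul1 // r0:13,r1:3,r2:Add3,r3:Mul1,r4:9,r5:4
cycle 9: stall // r0:13,r1:3,r2:Add3,r3:Mul1,r4:9,r5:4
cycle 10: CDB Add1=16; issue SUB r0<-Add1 // r0:Add1,r1:3,r2:Add3,r3:Mul1,r4:9,r5:4
cycle 11: CDB Add3=4; issue SUB r4<-Add3 // r0:Add1,r1:3,r2:4,r3:Mul1,r4:Add3,r5:4
cycle 12: CDB Mul1=39 // r0:Add1,r1:3,r2:4,r3:39,r4:Add3,r5:4
cycle 13: CDB Add2=12 // r0:Add1,r1:3,r2:4,r3:39,r4:Add3,r5:4
cycle 14: CDB Add1=-9 // r0:-9,r1:3,r2:4,r3:39,r4:Add3,r5:4
cycle 15: CDB Add3=-30 // r0:-9,r1:3,r2:4,r3:39,r4:-30,r5:4

STATUS = VALUE -9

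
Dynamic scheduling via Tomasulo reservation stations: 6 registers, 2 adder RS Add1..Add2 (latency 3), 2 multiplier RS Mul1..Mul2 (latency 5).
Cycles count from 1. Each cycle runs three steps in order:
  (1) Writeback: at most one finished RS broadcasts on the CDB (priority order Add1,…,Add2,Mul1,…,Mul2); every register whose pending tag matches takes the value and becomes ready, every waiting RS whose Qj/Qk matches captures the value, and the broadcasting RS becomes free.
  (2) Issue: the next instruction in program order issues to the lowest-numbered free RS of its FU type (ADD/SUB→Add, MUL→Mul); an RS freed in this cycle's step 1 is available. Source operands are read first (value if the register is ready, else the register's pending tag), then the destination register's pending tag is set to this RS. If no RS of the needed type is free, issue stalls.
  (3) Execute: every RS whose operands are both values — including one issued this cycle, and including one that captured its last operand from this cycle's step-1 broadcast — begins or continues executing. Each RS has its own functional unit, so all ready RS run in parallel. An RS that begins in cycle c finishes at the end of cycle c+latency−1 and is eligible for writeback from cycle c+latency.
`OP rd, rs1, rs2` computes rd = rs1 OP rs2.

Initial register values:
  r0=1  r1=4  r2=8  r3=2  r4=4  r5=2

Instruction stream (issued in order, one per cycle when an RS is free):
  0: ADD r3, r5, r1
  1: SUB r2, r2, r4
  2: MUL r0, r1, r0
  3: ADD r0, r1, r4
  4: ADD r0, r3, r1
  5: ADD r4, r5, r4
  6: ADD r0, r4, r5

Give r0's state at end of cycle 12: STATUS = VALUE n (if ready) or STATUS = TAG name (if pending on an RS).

STATUS = TAG Add2

c1: issue ADD r3<-Add1 | r0:1,r1:4,r2:8,r3:Add1,r4:4,r5:2
c2: issue SUB r2<-Add2 | r0:1,r1:4,r2:Add2,r3:Add1,r4:4,r5:2
c3: issue MUL r0<-Mul1 | r0:Mul1,r1:4,r2:Add2,r3:Add1,r4:4,r5:2
c4: CDB Add1=6; issue ADD r0<-Add1 | r0:Add1,r1:4,r2:Add2,r3:6,r4:4,r5:2
c5: CDB Add2=4; issue ADD r0<-Add2 | r0:Add2,r1:4,r2:4,r3:6,r4:4,r5:2
c6: stall | r0:Add2,r1:4,r2:4,r3:6,r4:4,r5:2
c7: CDB Add1=8; issue ADD r4<-Add1 | r0:Add2,r1:4,r2:4,r3:6,r4:Add1,r5:2
c8: CDB Add2=10; issue ADD r0<-Add2 | r0:Add2,r1:4,r2:4,r3:6,r4:Add1,r5:2
c9: CDB Mul1=4 | r0:Add2,r1:4,r2:4,r3:6,r4:Add1,r5:2
c10: CDB Add1=6 | r0:Add2,r1:4,r2:4,r3:6,r4:6,r5:2
c11: - | r0:Add2,r1:4,r2:4,r3:6,r4:6,r5:2
c12: - | r0:Add2,r1:4,r2:4,r3:6,r4:6,r5:2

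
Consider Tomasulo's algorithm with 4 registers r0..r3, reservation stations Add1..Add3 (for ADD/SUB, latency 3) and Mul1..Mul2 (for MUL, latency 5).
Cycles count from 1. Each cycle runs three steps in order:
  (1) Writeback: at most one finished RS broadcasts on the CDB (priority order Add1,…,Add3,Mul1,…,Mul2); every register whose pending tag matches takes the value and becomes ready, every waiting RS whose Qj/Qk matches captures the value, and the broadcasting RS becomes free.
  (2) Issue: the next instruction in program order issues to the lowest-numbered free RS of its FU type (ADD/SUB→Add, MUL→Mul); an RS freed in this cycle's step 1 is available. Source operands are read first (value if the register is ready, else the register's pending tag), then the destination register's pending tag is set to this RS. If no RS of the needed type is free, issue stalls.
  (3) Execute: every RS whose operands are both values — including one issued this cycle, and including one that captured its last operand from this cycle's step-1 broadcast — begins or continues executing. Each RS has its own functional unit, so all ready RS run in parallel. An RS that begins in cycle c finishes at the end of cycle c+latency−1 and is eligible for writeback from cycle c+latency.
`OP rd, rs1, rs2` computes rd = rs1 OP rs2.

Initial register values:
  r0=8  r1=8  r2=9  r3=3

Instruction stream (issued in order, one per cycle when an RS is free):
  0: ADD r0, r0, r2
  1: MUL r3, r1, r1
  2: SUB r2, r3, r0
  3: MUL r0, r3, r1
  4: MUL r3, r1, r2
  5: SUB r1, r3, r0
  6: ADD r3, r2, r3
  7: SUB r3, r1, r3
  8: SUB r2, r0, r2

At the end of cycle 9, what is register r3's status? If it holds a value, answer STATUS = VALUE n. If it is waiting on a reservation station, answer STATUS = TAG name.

STATUS = TAG Add3

cycle 1: issue ADD r0<-Add1 // r0:Add1,r1:8,r2:9,r3:3
cycle 2: issue MUL r3<-Mul1 // r0:Add1,r1:8,r2:9,r3:Mul1
cycle 3: issue SUB r2<-Add2 // r0:Add1,r1:8,r2:Add2,r3:Mul1
cycle 4: CDB Add1=17; issue MUL r0<-Mul2 // r0:Mul2,r1:8,r2:Add2,r3:Mul1
cycle 5: stall // r0:Mul2,r1:8,r2:Add2,r3:Mul1
cycle 6: stall // r0:Mul2,r1:8,r2:Add2,r3:Mul1
cycle 7: CDB Mul1=64; issue MUL r3<-Mul1 // r0:Mul2,r1:8,r2:Add2,r3:Mul1
cycle 8: issue SUB r1<-Add1 // r0:Mul2,r1:Add1,r2:Add2,r3:Mul1
cycle 9: issue ADD r3<-Add3 // r0:Mul2,r1:Add1,r2:Add2,r3:Add3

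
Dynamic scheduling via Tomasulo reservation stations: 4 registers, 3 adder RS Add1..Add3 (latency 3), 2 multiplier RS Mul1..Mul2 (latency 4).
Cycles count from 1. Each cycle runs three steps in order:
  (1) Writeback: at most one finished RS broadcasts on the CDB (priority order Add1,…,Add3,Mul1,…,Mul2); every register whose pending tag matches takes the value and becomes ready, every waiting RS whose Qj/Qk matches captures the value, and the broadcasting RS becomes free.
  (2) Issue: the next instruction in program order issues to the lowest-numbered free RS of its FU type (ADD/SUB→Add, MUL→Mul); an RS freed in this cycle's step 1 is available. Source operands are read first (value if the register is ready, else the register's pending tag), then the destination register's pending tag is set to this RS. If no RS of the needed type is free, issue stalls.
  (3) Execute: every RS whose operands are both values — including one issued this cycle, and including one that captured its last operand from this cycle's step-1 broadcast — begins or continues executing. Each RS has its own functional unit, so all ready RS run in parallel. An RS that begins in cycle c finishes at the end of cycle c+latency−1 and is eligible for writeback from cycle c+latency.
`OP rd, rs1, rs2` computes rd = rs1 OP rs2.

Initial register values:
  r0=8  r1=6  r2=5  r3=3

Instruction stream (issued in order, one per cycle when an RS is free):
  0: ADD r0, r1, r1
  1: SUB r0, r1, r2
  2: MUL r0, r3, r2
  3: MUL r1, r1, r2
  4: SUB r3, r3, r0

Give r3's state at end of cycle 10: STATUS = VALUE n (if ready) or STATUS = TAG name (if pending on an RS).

STATUS = VALUE -12

  c1: issue ADD r0<-Add1  regs: r0:Add1,r1:6,r2:5,r3:3
  c2: issue SUB r0<-Add2  regs: r0:Add2,r1:6,r2:5,r3:3
  c3: issue MUL r0<-Mul1  regs: r0:Mul1,r1:6,r2:5,r3:3
  c4: CDB Add1=12; issue MUL r1<-Mul2  regs: r0:Mul1,r1:Mul2,r2:5,r3:3
  c5: CDB Add2=1; issue SUB r3<-Add1  regs: r0:Mul1,r1:Mul2,r2:5,r3:Add1
  c6: -  regs: r0:Mul1,r1:Mul2,r2:5,r3:Add1
  c7: CDB Mul1=15  regs: r0:15,r1:Mul2,r2:5,r3:Add1
  c8: CDB Mul2=30  regs: r0:15,r1:30,r2:5,r3:Add1
  c9: -  regs: r0:15,r1:30,r2:5,r3:Add1
  c10: CDB Add1=-12  regs: r0:15,r1:30,r2:5,r3:-12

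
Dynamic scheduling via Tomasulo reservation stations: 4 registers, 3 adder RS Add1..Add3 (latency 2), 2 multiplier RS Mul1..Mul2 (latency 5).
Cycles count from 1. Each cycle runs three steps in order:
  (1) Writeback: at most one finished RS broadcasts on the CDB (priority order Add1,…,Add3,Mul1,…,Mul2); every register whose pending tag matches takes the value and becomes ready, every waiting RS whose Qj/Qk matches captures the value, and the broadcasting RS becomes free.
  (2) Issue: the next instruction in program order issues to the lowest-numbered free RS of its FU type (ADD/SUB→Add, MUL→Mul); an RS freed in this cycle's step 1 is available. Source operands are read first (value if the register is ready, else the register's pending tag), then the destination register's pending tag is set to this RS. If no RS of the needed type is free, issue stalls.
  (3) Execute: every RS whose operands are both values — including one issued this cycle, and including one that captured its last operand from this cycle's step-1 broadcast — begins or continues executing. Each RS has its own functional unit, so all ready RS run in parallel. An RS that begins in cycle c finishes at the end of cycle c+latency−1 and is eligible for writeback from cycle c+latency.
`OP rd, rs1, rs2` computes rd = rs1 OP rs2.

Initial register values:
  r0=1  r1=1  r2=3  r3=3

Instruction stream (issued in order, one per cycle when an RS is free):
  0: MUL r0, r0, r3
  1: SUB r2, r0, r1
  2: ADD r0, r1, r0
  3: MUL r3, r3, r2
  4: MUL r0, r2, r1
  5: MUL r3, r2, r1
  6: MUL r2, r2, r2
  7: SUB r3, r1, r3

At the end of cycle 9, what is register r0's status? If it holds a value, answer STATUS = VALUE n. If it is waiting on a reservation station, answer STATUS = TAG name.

cycle 1: issue MUL r0<-Mul1 // r0:Mul1,r1:1,r2:3,r3:3
cycle 2: issue SUB r2<-Add1 // r0:Mul1,r1:1,r2:Add1,r3:3
cycle 3: issue ADD r0<-Add2 // r0:Add2,r1:1,r2:Add1,r3:3
cycle 4: issue MUL r3<-Mul2 // r0:Add2,r1:1,r2:Add1,r3:Mul2
cycle 5: stall // r0:Add2,r1:1,r2:Add1,r3:Mul2
cycle 6: CDB Mul1=3; issue MUL r0<-Mul1 // r0:Mul1,r1:1,r2:Add1,r3:Mul2
cycle 7: stall // r0:Mul1,r1:1,r2:Add1,r3:Mul2
cycle 8: CDB Add1=2; stall // r0:Mul1,r1:1,r2:2,r3:Mul2
cycle 9: CDB Add2=4; stall // r0:Mul1,r1:1,r2:2,r3:Mul2

STATUS = TAG Mul1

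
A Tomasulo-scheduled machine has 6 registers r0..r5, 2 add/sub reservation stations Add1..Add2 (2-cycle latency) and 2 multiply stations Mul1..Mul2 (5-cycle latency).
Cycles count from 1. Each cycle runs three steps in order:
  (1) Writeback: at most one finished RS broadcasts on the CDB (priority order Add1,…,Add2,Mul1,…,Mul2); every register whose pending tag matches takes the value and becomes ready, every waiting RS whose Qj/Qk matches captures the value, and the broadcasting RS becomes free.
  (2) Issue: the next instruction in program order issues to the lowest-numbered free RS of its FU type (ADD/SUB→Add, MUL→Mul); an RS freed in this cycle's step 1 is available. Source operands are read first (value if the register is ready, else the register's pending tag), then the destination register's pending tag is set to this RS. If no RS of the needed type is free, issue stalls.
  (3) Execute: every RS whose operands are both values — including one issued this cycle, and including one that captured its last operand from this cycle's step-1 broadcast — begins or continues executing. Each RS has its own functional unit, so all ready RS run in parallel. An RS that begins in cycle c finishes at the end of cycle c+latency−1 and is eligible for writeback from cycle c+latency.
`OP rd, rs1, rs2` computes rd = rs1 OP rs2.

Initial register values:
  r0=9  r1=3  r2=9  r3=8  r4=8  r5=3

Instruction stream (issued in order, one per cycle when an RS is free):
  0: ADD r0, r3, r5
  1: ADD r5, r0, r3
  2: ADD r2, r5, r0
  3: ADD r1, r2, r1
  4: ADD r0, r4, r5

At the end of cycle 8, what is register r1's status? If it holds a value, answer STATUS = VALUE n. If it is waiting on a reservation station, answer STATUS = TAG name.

cycle 1: issue ADD r0<-Add1 // r0:Add1,r1:3,r2:9,r3:8,r4:8,r5:3
cycle 2: issue ADD r5<-Add2 // r0:Add1,r1:3,r2:9,r3:8,r4:8,r5:Add2
cycle 3: CDB Add1=11; issue ADD r2<-Add1 // r0:11,r1:3,r2:Add1,r3:8,r4:8,r5:Add2
cycle 4: stall // r0:11,r1:3,r2:Add1,r3:8,r4:8,r5:Add2
cycle 5: CDB Add2=19; issue ADD r1<-Add2 // r0:11,r1:Add2,r2:Add1,r3:8,r4:8,r5:19
cycle 6: stall // r0:11,r1:Add2,r2:Add1,r3:8,r4:8,r5:19
cycle 7: CDB Add1=30; issue ADD r0<-Add1 // r0:Add1,r1:Add2,r2:30,r3:8,r4:8,r5:19
cycle 8: - // r0:Add1,r1:Add2,r2:30,r3:8,r4:8,r5:19

STATUS = TAG Add2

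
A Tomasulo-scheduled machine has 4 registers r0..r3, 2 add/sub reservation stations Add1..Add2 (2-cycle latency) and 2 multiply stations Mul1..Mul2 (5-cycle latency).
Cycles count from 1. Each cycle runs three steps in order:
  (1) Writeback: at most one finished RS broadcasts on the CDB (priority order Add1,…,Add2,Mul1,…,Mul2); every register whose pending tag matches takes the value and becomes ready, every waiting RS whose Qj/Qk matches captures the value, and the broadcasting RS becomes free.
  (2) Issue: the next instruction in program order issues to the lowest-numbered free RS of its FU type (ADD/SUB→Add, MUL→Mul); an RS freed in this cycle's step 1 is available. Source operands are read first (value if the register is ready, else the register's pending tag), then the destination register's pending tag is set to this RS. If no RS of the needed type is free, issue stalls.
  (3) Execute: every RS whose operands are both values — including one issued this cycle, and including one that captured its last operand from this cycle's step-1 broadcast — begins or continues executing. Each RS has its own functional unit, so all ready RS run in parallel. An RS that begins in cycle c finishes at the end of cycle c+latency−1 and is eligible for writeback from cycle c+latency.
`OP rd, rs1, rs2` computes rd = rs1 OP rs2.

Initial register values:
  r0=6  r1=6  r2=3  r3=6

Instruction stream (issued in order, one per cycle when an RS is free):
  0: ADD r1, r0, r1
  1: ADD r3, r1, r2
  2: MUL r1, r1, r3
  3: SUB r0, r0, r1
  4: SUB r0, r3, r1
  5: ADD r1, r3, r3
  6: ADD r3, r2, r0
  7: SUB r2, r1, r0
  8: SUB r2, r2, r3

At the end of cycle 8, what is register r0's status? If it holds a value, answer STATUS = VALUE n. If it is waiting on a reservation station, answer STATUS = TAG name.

STATUS = TAG Add2

c1: issue ADD r1<-Add1 | r0:6,r1:Add1,r2:3,r3:6
c2: issue ADD r3<-Add2 | r0:6,r1:Add1,r2:3,r3:Add2
c3: CDB Add1=12; issue MUL r1<-Mul1 | r0:6,r1:Mul1,r2:3,r3:Add2
c4: issue SUB r0<-Add1 | r0:Add1,r1:Mul1,r2:3,r3:Add2
c5: CDB Add2=15; issue SUB r0<-Add2 | r0:Add2,r1:Mul1,r2:3,r3:15
c6: stall | r0:Add2,r1:Mul1,r2:3,r3:15
c7: stall | r0:Add2,r1:Mul1,r2:3,r3:15
c8: stall | r0:Add2,r1:Mul1,r2:3,r3:15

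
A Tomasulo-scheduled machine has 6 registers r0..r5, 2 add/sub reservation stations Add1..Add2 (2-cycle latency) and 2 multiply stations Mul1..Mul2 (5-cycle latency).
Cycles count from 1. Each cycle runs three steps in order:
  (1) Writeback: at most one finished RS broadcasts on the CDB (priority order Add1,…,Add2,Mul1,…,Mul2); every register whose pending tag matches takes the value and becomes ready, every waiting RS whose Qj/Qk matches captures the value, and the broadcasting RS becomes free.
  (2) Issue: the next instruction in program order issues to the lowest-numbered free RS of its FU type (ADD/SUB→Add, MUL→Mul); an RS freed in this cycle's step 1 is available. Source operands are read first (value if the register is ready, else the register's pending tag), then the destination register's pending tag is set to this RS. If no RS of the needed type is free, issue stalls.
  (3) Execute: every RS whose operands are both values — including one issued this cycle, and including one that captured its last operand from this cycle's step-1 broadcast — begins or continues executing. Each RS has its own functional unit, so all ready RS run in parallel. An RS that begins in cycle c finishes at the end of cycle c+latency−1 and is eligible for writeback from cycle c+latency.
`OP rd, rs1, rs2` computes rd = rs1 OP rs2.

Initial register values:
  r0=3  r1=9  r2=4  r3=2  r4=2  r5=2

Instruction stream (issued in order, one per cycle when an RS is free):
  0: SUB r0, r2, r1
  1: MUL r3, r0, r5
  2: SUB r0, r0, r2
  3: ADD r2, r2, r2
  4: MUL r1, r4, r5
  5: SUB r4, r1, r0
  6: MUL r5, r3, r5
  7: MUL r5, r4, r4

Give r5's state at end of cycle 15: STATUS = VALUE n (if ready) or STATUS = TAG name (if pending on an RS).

STATUS = TAG Mul2

cycle 1: issue SUB r0<-Add1 // r0:Add1,r1:9,r2:4,r3:2,r4:2,r5:2
cycle 2: issue MUL r3<-Mul1 // r0:Add1,r1:9,r2:4,r3:Mul1,r4:2,r5:2
cycle 3: CDB Add1=-5; issue SUB r0<-Add1 // r0:Add1,r1:9,r2:4,r3:Mul1,r4:2,r5:2
cycle 4: issue ADD r2<-Add2 // r0:Add1,r1:9,r2:Add2,r3:Mul1,r4:2,r5:2
cycle 5: CDB Add1=-9; issue MUL r1<-Mul2 // r0:-9,r1:Mul2,r2:Add2,r3:Mul1,r4:2,r5:2
cycle 6: CDB Add2=8; issue SUB r4<-Add1 // r0:-9,r1:Mul2,r2:8,r3:Mul1,r4:Add1,r5:2
cycle 7: stall // r0:-9,r1:Mul2,r2:8,r3:Mul1,r4:Add1,r5:2
cycle 8: CDB Mul1=-10; issue MUL r5<-Mul1 // r0:-9,r1:Mul2,r2:8,r3:-10,r4:Add1,r5:Mul1
cycle 9: stall // r0:-9,r1:Mul2,r2:8,r3:-10,r4:Add1,r5:Mul1
cycle 10: CDB Mul2=4; issue MUL r5<-Mul2 // r0:-9,r1:4,r2:8,r3:-10,r4:Add1,r5:Mul2
cycle 11: - // r0:-9,r1:4,r2:8,r3:-10,r4:Add1,r5:Mul2
cycle 12: CDB Add1=13 // r0:-9,r1:4,r2:8,r3:-10,r4:13,r5:Mul2
cycle 13: CDB Mul1=-20 // r0:-9,r1:4,r2:8,r3:-10,r4:13,r5:Mul2
cycle 14: - // r0:-9,r1:4,r2:8,r3:-10,r4:13,r5:Mul2
cycle 15: - // r0:-9,r1:4,r2:8,r3:-10,r4:13,r5:Mul2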